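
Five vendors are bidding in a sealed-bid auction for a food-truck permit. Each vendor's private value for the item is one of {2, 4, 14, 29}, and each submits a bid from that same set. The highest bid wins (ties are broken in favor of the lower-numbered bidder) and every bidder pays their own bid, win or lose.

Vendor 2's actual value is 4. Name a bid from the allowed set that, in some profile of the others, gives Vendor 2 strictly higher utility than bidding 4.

Suppose Vendor 1 bids 2, Vendor 3 bids 2, Vendor 4 bids 2 and Vendor 5 bids 14.
Bid 4: loses but pays 4, utility -4.
Bid 2: loses but pays 2, utility -2.
So bidding 2 beats truth here (-2 > -4).

2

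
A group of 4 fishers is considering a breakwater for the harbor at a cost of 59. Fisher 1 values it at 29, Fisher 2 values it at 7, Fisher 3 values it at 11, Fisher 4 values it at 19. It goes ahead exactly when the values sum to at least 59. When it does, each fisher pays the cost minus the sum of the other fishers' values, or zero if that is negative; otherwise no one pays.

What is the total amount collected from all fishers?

Total value 66 ≥ cost 59, so it is built.
Fisher 1: others sum to 37; max(0, 59 - 37) = 22.
Fisher 2: others sum to 59; max(0, 59 - 59) = 0.
Fisher 3: others sum to 55; max(0, 59 - 55) = 4.
Fisher 4: others sum to 47; max(0, 59 - 47) = 12.
Total collected = 22 + 0 + 4 + 12 = 38.

38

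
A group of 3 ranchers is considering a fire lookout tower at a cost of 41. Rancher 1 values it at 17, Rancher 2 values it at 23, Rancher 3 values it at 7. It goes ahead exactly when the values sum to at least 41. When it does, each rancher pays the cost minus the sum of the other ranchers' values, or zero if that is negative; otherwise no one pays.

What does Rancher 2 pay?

17

Total value 47 ≥ cost 41, so the project is built.
The other ranchers' values sum to 24.
Cost minus that sum is 41 - 24 = 17.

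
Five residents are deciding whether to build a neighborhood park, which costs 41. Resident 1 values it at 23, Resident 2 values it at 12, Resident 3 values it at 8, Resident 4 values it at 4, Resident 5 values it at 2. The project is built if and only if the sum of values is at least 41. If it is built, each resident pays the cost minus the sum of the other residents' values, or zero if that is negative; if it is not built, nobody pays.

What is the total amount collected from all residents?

Total value 49 ≥ cost 41, so it is built.
Resident 1: others sum to 26; max(0, 41 - 26) = 15.
Resident 2: others sum to 37; max(0, 41 - 37) = 4.
Resident 3: others sum to 41; max(0, 41 - 41) = 0.
Resident 4: others sum to 45; max(0, 41 - 45) = 0.
Resident 5: others sum to 47; max(0, 41 - 47) = 0.
Total collected = 15 + 4 + 0 + 0 + 0 = 19.

19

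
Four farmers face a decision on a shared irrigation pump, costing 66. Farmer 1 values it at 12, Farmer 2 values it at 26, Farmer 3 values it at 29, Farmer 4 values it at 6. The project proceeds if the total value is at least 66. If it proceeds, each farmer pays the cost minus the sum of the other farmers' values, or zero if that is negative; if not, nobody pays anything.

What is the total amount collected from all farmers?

Total value 73 ≥ cost 66, so it is built.
Farmer 1: others sum to 61; max(0, 66 - 61) = 5.
Farmer 2: others sum to 47; max(0, 66 - 47) = 19.
Farmer 3: others sum to 44; max(0, 66 - 44) = 22.
Farmer 4: others sum to 67; max(0, 66 - 67) = 0.
Total collected = 5 + 19 + 22 + 0 = 46.

46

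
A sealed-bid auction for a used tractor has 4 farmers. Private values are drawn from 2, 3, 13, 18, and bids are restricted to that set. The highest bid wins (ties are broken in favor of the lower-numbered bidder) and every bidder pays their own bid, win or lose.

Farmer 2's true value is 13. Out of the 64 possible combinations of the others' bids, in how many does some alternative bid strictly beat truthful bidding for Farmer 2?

50

Others bid (2, 2, 2): truth gives 0; bid 3 gives 10 > 0. Violating.
Others bid (2, 2, 3): truth gives 0; bid 3 gives 10 > 0. Violating.
Others bid (2, 2, 18): truth gives -13; bid 2 gives -2 > -13. Violating.
Others bid (2, 3, 2): truth gives 0; bid 3 gives 10 > 0. Violating.
Others bid (2, 2, 13): truth gives 0; no alternative beats it.
Others bid (2, 3, 13): truth gives 0; no alternative beats it.
(Checking all 64 profiles: 50 have a profitable deviation, 14 do not.)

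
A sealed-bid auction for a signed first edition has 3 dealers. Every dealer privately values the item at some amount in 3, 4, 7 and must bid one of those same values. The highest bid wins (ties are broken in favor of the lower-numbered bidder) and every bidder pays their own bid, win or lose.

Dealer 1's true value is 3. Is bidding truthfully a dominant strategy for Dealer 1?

No

Consider the case where Dealer 2 bids 3 and Dealer 3 bids 4.
Truthful bid 3: loses but pays 3, utility -3.
Bid 4 instead: wins, pays 4, utility 3 - 4 = -1.
Since -1 > -3, bidding 4 is strictly better here, so truthful bidding is not dominant.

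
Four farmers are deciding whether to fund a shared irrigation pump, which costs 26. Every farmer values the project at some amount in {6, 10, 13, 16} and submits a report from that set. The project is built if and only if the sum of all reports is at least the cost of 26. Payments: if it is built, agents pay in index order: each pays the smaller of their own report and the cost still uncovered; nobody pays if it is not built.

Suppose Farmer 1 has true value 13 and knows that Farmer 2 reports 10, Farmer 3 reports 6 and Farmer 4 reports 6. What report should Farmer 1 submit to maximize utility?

Report 6: project built, pays 6, utility 13 - 6 = 7.
Report 10: project built, pays 10, utility 13 - 10 = 3.
Report 13: project built, pays 13, utility 13 - 13 = 0.
Report 16: project built, pays 16, utility 13 - 16 = -3.
The best choice is 6 with utility 7.

6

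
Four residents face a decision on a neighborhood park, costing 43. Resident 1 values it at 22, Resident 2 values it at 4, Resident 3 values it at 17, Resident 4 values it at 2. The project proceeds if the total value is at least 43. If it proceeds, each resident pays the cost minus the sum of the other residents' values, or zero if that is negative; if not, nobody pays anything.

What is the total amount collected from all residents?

37

Total value 45 ≥ cost 43, so it is built.
Resident 1: others sum to 23; max(0, 43 - 23) = 20.
Resident 2: others sum to 41; max(0, 43 - 41) = 2.
Resident 3: others sum to 28; max(0, 43 - 28) = 15.
Resident 4: others sum to 43; max(0, 43 - 43) = 0.
Total collected = 20 + 2 + 15 + 0 = 37.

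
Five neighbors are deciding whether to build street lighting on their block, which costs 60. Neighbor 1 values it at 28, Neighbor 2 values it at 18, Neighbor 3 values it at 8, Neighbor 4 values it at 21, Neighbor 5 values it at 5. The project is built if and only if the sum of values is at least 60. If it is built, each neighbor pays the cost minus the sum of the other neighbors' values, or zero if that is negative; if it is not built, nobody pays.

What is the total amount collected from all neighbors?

Total value 80 ≥ cost 60, so it is built.
Neighbor 1: others sum to 52; max(0, 60 - 52) = 8.
Neighbor 2: others sum to 62; max(0, 60 - 62) = 0.
Neighbor 3: others sum to 72; max(0, 60 - 72) = 0.
Neighbor 4: others sum to 59; max(0, 60 - 59) = 1.
Neighbor 5: others sum to 75; max(0, 60 - 75) = 0.
Total collected = 8 + 0 + 0 + 1 + 0 = 9.

9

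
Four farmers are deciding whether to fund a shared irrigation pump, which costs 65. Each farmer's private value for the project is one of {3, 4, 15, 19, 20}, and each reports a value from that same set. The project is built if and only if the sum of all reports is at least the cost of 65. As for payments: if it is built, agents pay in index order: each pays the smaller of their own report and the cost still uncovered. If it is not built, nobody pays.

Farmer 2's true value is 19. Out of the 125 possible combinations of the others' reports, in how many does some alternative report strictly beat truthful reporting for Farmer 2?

23

Others report (15, 15, 20): truth gives 0; report 15 gives 4 > 0. Violating.
Others report (15, 19, 19): truth gives 0; report 15 gives 4 > 0. Violating.
Others report (15, 19, 20): truth gives 0; report 15 gives 4 > 0. Violating.
Others report (15, 20, 15): truth gives 0; report 15 gives 4 > 0. Violating.
Others report (3, 3, 3): truth gives 0; no alternative beats it.
Others report (3, 3, 4): truth gives 0; no alternative beats it.
(Checking all 125 profiles: 23 have a profitable deviation, 102 do not.)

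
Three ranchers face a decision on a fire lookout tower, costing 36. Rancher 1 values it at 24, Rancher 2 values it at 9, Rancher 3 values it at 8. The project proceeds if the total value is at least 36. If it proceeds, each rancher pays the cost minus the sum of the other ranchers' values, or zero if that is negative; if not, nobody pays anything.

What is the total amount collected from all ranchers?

26

Total value 41 ≥ cost 36, so it is built.
Rancher 1: others sum to 17; max(0, 36 - 17) = 19.
Rancher 2: others sum to 32; max(0, 36 - 32) = 4.
Rancher 3: others sum to 33; max(0, 36 - 33) = 3.
Total collected = 19 + 4 + 3 = 26.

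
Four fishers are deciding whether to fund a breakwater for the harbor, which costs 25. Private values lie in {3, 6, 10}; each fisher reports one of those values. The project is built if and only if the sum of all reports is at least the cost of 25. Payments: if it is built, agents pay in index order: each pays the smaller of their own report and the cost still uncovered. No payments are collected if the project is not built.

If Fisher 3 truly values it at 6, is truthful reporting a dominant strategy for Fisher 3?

No

Consider the case where Fisher 1 reports 3, Fisher 2 reports 10 and Fisher 4 reports 10.
Truthful report 6: project built, pays 6, utility 6 - 6 = 0.
Report 3 instead: project built, pays 3, utility 6 - 3 = 3.
Since 3 > 0, reporting 3 is strictly better here, so truthful reporting is not dominant.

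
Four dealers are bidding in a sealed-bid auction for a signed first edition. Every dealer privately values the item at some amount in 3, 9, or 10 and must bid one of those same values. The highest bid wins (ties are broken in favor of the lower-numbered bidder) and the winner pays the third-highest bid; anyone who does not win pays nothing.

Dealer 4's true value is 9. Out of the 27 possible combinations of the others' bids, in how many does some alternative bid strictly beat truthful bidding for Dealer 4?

Others bid (3, 3, 9): truth gives 0; bid 10 gives 6 > 0. Violating.
Others bid (3, 9, 3): truth gives 0; bid 10 gives 6 > 0. Violating.
Others bid (9, 3, 3): truth gives 0; bid 10 gives 6 > 0. Violating.
Others bid (3, 3, 3): truth gives 6; no alternative beats it.
Others bid (3, 3, 10): truth gives 0; no alternative beats it.
(Checking all 27 profiles: 3 have a profitable deviation, 24 do not.)

3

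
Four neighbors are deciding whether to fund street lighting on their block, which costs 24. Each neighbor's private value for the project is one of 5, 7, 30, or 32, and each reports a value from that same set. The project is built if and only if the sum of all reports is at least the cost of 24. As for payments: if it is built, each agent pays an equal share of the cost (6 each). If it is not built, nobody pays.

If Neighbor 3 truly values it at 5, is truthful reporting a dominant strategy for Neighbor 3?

Check each profile of the others' reports and compare truth against every alternative report.
Others report (5, 5, 7): truth gives 0, best alternative gives -1.
Others report (5, 7, 5): truth gives 0, best alternative gives -1.
Others report (7, 5, 5): truth gives 0, best alternative gives -1.
Others report (5, 5, 30): truth gives -1, best alternative gives -1.
Others report (5, 5, 32): truth gives -1, best alternative gives -1.
Others report (5, 7, 7): truth gives -1, best alternative gives -1.
(Remaining 58 profiles checked similarly; truth is weakly best in each.)
In every case the truthful report is at least as good as any alternative, so it is a dominant strategy.

Yes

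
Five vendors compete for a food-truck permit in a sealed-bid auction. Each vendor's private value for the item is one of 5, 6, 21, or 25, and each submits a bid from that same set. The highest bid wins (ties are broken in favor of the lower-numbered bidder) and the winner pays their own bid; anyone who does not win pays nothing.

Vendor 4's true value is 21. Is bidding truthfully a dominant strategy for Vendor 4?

No

Consider the case where Vendor 1 bids 5, Vendor 2 bids 5, Vendor 3 bids 5 and Vendor 5 bids 5.
Truthful bid 21: wins, pays 21, utility 21 - 21 = 0.
Bid 6 instead: wins, pays 6, utility 21 - 6 = 15.
Since 15 > 0, bidding 6 is strictly better here, so truthful bidding is not dominant.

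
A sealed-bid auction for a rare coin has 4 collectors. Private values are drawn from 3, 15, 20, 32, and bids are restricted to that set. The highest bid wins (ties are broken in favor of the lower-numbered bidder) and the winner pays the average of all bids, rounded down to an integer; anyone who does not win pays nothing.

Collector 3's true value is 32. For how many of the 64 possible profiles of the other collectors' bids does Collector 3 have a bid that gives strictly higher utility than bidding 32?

Others bid (3, 3, 3): truth gives 22; bid 15 gives 26 > 22. Violating.
Others bid (3, 3, 15): truth gives 19; bid 15 gives 23 > 19. Violating.
Others bid (3, 3, 20): truth gives 18; bid 20 gives 21 > 18. Violating.
Others bid (3, 15, 3): truth gives 19; bid 20 gives 22 > 19. Violating.
Others bid (3, 3, 32): truth gives 15; no alternative beats it.
Others bid (3, 15, 32): truth gives 12; no alternative beats it.
(Checking all 64 profiles: 12 have a profitable deviation, 52 do not.)

12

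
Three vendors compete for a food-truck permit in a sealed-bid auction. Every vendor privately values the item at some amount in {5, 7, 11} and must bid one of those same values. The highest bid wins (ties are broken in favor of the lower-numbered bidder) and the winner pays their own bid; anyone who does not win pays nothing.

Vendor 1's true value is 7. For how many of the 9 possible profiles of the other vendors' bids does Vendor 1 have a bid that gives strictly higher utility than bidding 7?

1

Others bid (5, 5): truth gives 0; bid 5 gives 2 > 0. Violating.
Others bid (5, 7): truth gives 0; no alternative beats it.
Others bid (5, 11): truth gives 0; no alternative beats it.
(Checking all 9 profiles: 1 has a profitable deviation, 8 do not.)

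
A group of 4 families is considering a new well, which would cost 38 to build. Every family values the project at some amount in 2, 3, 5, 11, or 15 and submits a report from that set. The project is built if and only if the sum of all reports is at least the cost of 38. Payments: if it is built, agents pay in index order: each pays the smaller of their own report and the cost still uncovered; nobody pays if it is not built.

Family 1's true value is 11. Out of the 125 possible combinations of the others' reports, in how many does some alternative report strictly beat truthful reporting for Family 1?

14

Others report (3, 15, 15): truth gives 0; report 5 gives 6 > 0. Violating.
Others report (5, 15, 15): truth gives 0; report 3 gives 8 > 0. Violating.
Others report (11, 11, 11): truth gives 0; report 5 gives 6 > 0. Violating.
Others report (11, 11, 15): truth gives 0; report 2 gives 9 > 0. Violating.
Others report (2, 2, 2): truth gives 0; no alternative beats it.
Others report (2, 2, 3): truth gives 0; no alternative beats it.
(Checking all 125 profiles: 14 have a profitable deviation, 111 do not.)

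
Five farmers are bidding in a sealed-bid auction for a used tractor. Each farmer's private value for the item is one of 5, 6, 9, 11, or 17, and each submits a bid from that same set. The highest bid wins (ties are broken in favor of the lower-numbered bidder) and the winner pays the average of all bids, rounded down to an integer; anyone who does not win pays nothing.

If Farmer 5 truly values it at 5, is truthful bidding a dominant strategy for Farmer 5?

Yes

Check each profile of the others' bids and compare truth against every alternative bid.
Others bid (5, 5, 5, 5): truth gives 0, best alternative gives 0.
Others bid (5, 5, 5, 6): truth gives 0, best alternative gives 0.
Others bid (5, 5, 5, 9): truth gives 0, best alternative gives 0.
Others bid (5, 5, 5, 11): truth gives 0, best alternative gives 0.
Others bid (5, 5, 5, 17): truth gives 0, best alternative gives 0.
Others bid (5, 5, 6, 5): truth gives 0, best alternative gives 0.
(Remaining 619 profiles checked similarly; truth is weakly best in each.)
In every case the truthful bid is at least as good as any alternative, so it is a dominant strategy.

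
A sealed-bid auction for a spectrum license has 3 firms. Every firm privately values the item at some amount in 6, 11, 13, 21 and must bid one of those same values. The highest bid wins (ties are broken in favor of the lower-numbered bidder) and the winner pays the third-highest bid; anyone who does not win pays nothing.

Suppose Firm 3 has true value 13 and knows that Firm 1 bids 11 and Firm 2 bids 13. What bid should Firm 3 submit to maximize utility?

Bid 6: loses, pays 0, utility 0.
Bid 11: loses, pays 0, utility 0.
Bid 13: loses, pays 0, utility 0.
Bid 21: wins, pays 11, utility 13 - 11 = 2.
The best choice is 21 with utility 2.

21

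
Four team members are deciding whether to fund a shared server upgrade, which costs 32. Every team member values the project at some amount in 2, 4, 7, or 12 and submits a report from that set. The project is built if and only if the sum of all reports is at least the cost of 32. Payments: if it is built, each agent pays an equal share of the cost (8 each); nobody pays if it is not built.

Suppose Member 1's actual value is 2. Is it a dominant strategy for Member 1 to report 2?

Check each profile of the others' reports and compare truth against every alternative report.
Others report (4, 12, 12): truth gives 0, best alternative gives -6.
Others report (12, 4, 12): truth gives 0, best alternative gives -6.
Others report (12, 12, 4): truth gives 0, best alternative gives -6.
Others report (7, 12, 12): truth gives -6, best alternative gives -6.
Others report (12, 7, 12): truth gives -6, best alternative gives -6.
Others report (12, 12, 7): truth gives -6, best alternative gives -6.
(Remaining 58 profiles checked similarly; truth is weakly best in each.)
In every case the truthful report is at least as good as any alternative, so it is a dominant strategy.

Yes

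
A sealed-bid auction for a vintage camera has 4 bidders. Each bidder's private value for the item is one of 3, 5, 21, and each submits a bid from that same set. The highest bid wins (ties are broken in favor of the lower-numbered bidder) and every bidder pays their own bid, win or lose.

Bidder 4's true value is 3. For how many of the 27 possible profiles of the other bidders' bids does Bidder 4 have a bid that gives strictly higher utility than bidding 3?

1

Others bid (3, 3, 3): truth gives -3; bid 5 gives -2 > -3. Violating.
Others bid (3, 3, 5): truth gives -3; no alternative beats it.
Others bid (3, 3, 21): truth gives -3; no alternative beats it.
(Checking all 27 profiles: 1 has a profitable deviation, 26 do not.)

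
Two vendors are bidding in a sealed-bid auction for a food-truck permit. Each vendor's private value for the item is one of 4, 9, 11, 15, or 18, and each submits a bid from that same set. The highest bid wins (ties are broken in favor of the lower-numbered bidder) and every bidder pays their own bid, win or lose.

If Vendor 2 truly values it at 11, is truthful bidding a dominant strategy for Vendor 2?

No

Consider the case where Vendor 1 bids 4.
Truthful bid 11: wins, pays 11, utility 11 - 11 = 0.
Bid 9 instead: wins, pays 9, utility 11 - 9 = 2.
Since 2 > 0, bidding 9 is strictly better here, so truthful bidding is not dominant.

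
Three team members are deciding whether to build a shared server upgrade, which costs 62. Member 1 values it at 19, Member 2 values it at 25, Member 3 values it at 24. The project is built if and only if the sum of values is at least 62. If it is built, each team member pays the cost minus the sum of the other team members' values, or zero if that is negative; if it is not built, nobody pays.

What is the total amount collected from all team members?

50

Total value 68 ≥ cost 62, so it is built.
Member 1: others sum to 49; max(0, 62 - 49) = 13.
Member 2: others sum to 43; max(0, 62 - 43) = 19.
Member 3: others sum to 44; max(0, 62 - 44) = 18.
Total collected = 13 + 19 + 18 = 50.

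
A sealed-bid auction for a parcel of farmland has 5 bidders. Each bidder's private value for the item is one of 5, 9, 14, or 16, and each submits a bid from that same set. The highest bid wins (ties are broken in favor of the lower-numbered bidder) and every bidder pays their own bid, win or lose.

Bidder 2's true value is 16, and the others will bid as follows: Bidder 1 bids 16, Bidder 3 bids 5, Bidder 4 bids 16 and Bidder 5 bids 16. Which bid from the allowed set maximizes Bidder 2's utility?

5

Bid 5: loses but pays 5, utility -5.
Bid 9: loses but pays 9, utility -9.
Bid 14: loses but pays 14, utility -14.
Bid 16: loses but pays 16, utility -16.
The best choice is 5 with utility -5.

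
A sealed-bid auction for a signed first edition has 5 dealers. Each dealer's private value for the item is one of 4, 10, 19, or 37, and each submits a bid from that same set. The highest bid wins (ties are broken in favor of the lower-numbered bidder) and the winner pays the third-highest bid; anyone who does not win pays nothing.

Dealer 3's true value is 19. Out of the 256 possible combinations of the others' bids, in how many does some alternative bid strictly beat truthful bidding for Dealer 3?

32

Others bid (4, 4, 4, 37): truth gives 0; bid 37 gives 15 > 0. Violating.
Others bid (4, 4, 10, 37): truth gives 0; bid 37 gives 9 > 0. Violating.
Others bid (4, 4, 37, 4): truth gives 0; bid 37 gives 15 > 0. Violating.
Others bid (4, 4, 37, 10): truth gives 0; bid 37 gives 9 > 0. Violating.
Others bid (4, 4, 4, 4): truth gives 15; no alternative beats it.
Others bid (4, 4, 4, 10): truth gives 15; no alternative beats it.
(Checking all 256 profiles: 32 have a profitable deviation, 224 do not.)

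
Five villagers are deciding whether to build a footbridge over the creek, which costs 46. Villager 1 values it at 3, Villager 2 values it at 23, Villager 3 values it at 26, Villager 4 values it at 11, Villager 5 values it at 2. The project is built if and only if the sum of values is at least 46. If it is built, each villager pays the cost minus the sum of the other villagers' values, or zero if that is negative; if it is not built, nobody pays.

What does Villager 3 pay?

Total value 65 ≥ cost 46, so the project is built.
The other villagers' values sum to 39.
Cost minus that sum is 46 - 39 = 7.

7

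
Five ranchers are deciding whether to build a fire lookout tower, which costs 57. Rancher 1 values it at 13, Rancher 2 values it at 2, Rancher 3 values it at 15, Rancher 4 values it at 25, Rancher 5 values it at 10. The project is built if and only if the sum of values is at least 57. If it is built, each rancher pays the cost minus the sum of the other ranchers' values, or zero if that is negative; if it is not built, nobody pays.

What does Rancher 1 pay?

Total value 65 ≥ cost 57, so the project is built.
The other ranchers' values sum to 52.
Cost minus that sum is 57 - 52 = 5.

5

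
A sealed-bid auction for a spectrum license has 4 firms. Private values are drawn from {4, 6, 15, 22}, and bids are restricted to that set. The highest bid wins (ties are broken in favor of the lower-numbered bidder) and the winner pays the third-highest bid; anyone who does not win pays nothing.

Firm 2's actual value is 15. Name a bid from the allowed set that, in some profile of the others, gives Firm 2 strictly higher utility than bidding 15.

22

Suppose Firm 1 bids 4, Firm 3 bids 4 and Firm 4 bids 22.
Bid 15: loses, pays 0, utility 0.
Bid 22: wins, pays 4, utility 15 - 4 = 11.
So bidding 22 beats truth here (11 > 0).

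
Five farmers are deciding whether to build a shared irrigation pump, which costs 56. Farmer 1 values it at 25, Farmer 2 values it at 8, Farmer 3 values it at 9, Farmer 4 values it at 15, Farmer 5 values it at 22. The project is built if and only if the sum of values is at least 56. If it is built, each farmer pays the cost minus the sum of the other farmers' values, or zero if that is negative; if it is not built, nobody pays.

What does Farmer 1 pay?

2

Total value 79 ≥ cost 56, so the project is built.
The other farmers' values sum to 54.
Cost minus that sum is 56 - 54 = 2.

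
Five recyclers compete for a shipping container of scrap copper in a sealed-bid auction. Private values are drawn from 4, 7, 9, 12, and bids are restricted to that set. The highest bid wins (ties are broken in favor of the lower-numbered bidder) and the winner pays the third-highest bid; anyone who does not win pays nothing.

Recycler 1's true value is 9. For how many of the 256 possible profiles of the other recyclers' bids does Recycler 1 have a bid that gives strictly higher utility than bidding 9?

32

Others bid (4, 4, 4, 12): truth gives 0; bid 12 gives 5 > 0. Violating.
Others bid (4, 4, 7, 12): truth gives 0; bid 12 gives 2 > 0. Violating.
Others bid (4, 4, 12, 4): truth gives 0; bid 12 gives 5 > 0. Violating.
Others bid (4, 4, 12, 7): truth gives 0; bid 12 gives 2 > 0. Violating.
Others bid (4, 4, 4, 4): truth gives 5; no alternative beats it.
Others bid (4, 4, 4, 7): truth gives 5; no alternative beats it.
(Checking all 256 profiles: 32 have a profitable deviation, 224 do not.)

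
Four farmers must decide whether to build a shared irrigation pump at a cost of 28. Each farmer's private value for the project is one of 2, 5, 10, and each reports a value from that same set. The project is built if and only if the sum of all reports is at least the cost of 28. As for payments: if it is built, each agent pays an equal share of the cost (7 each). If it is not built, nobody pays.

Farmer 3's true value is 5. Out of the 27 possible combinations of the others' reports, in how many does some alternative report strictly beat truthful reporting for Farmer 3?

Others report (5, 10, 10): truth gives -2; report 2 gives 0 > -2. Violating.
Others report (10, 5, 10): truth gives -2; report 2 gives 0 > -2. Violating.
Others report (10, 10, 5): truth gives -2; report 2 gives 0 > -2. Violating.
Others report (2, 2, 2): truth gives 0; no alternative beats it.
Others report (2, 2, 5): truth gives 0; no alternative beats it.
(Checking all 27 profiles: 3 have a profitable deviation, 24 do not.)

3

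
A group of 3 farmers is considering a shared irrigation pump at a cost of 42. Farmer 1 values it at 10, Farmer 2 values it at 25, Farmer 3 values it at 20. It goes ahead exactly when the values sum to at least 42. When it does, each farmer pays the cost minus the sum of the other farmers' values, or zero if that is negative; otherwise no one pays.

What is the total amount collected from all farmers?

Total value 55 ≥ cost 42, so it is built.
Farmer 1: others sum to 45; max(0, 42 - 45) = 0.
Farmer 2: others sum to 30; max(0, 42 - 30) = 12.
Farmer 3: others sum to 35; max(0, 42 - 35) = 7.
Total collected = 0 + 12 + 7 = 19.

19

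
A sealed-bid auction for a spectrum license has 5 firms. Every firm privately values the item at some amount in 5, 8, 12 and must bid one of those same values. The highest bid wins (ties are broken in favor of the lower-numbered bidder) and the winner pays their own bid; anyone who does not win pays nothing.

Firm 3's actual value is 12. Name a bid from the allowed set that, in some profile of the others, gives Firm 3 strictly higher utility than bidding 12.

8

Suppose Firm 1 bids 5, Firm 2 bids 5, Firm 4 bids 5 and Firm 5 bids 5.
Bid 12: wins, pays 12, utility 12 - 12 = 0.
Bid 8: wins, pays 8, utility 12 - 8 = 4.
So bidding 8 beats truth here (4 > 0).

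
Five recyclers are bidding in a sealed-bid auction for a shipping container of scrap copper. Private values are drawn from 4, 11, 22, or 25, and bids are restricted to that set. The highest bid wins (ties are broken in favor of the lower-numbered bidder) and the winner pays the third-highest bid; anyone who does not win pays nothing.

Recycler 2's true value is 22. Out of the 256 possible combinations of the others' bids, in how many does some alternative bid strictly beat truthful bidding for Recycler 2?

Others bid (4, 4, 4, 25): truth gives 0; bid 25 gives 18 > 0. Violating.
Others bid (4, 4, 11, 25): truth gives 0; bid 25 gives 11 > 0. Violating.
Others bid (4, 4, 25, 4): truth gives 0; bid 25 gives 18 > 0. Violating.
Others bid (4, 4, 25, 11): truth gives 0; bid 25 gives 11 > 0. Violating.
Others bid (4, 4, 4, 4): truth gives 18; no alternative beats it.
Others bid (4, 4, 4, 11): truth gives 18; no alternative beats it.
(Checking all 256 profiles: 32 have a profitable deviation, 224 do not.)

32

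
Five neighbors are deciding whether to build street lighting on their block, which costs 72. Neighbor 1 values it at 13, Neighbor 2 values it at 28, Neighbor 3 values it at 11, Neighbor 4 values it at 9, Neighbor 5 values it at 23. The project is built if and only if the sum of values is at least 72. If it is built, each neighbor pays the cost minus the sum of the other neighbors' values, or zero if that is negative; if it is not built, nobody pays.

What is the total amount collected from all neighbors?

28

Total value 84 ≥ cost 72, so it is built.
Neighbor 1: others sum to 71; max(0, 72 - 71) = 1.
Neighbor 2: others sum to 56; max(0, 72 - 56) = 16.
Neighbor 3: others sum to 73; max(0, 72 - 73) = 0.
Neighbor 4: others sum to 75; max(0, 72 - 75) = 0.
Neighbor 5: others sum to 61; max(0, 72 - 61) = 11.
Total collected = 1 + 16 + 0 + 0 + 11 = 28.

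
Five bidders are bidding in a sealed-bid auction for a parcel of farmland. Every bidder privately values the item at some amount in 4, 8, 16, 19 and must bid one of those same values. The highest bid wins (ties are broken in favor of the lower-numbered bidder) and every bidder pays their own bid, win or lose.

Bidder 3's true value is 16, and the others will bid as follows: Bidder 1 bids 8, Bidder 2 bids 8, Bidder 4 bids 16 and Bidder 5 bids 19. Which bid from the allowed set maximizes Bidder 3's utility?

19

Bid 4: loses but pays 4, utility -4.
Bid 8: loses but pays 8, utility -8.
Bid 16: loses but pays 16, utility -16.
Bid 19: wins, pays 19, utility 16 - 19 = -3.
The best choice is 19 with utility -3.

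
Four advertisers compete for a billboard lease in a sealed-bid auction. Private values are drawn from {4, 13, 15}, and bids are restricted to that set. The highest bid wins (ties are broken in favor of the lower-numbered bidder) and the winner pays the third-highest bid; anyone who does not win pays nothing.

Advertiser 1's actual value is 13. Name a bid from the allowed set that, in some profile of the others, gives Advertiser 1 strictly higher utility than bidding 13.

15

Suppose Advertiser 2 bids 4, Advertiser 3 bids 4 and Advertiser 4 bids 15.
Bid 13: loses, pays 0, utility 0.
Bid 15: wins, pays 4, utility 13 - 4 = 9.
So bidding 15 beats truth here (9 > 0).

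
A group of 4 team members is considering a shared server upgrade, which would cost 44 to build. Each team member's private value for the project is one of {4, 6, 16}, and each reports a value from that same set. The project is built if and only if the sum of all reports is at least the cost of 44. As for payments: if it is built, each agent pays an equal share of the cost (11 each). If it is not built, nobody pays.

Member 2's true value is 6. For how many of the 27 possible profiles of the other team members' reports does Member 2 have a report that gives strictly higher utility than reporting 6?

3

Others report (6, 16, 16): truth gives -5; report 4 gives 0 > -5. Violating.
Others report (16, 6, 16): truth gives -5; report 4 gives 0 > -5. Violating.
Others report (16, 16, 6): truth gives -5; report 4 gives 0 > -5. Violating.
Others report (4, 4, 4): truth gives 0; no alternative beats it.
Others report (4, 4, 6): truth gives 0; no alternative beats it.
(Checking all 27 profiles: 3 have a profitable deviation, 24 do not.)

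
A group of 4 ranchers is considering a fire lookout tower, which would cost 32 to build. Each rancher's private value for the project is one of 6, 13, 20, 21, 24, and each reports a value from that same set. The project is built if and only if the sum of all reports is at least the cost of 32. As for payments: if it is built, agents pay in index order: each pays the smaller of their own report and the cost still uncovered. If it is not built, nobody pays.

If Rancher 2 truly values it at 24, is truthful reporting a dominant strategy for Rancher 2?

No

Consider the case where Rancher 1 reports 6, Rancher 3 reports 6 and Rancher 4 reports 6.
Truthful report 24: project built, pays 24, utility 24 - 24 = 0.
Report 20 instead: project built, pays 20, utility 24 - 20 = 4.
Since 4 > 0, reporting 20 is strictly better here, so truthful reporting is not dominant.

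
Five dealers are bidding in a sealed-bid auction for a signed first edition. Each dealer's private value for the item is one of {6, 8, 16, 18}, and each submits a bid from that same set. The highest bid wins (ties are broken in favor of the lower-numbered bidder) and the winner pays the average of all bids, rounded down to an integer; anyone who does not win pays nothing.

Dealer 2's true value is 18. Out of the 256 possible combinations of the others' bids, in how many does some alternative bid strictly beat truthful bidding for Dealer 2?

Others bid (6, 6, 6, 6): truth gives 10; bid 8 gives 12 > 10. Violating.
Others bid (6, 6, 6, 8): truth gives 10; bid 8 gives 12 > 10. Violating.
Others bid (6, 6, 8, 6): truth gives 10; bid 8 gives 12 > 10. Violating.
Others bid (6, 6, 8, 8): truth gives 9; bid 8 gives 11 > 9. Violating.
Others bid (6, 6, 6, 16): truth gives 8; no alternative beats it.
Others bid (6, 6, 6, 18): truth gives 8; no alternative beats it.
(Checking all 256 profiles: 24 have a profitable deviation, 232 do not.)

24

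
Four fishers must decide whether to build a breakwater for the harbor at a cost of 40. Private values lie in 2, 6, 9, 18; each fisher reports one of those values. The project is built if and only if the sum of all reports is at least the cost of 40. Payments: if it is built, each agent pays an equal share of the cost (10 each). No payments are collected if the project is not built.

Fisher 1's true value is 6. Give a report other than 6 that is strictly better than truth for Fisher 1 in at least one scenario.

Suppose Fisher 2 reports 9, Fisher 3 reports 9 and Fisher 4 reports 18.
Report 6: project built, pays 10, utility 6 - 10 = -4.
Report 2: project not built, utility 0.
So reporting 2 beats truth here (0 > -4).

2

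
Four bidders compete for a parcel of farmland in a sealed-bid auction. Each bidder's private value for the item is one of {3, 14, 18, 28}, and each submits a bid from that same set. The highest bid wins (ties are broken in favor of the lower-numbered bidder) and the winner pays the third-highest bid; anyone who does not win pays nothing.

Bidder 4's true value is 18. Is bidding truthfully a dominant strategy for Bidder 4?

No

Consider the case where Bidder 1 bids 3, Bidder 2 bids 3 and Bidder 3 bids 18.
Truthful bid 18: loses, pays 0, utility 0.
Bid 28 instead: wins, pays 3, utility 18 - 3 = 15.
Since 15 > 0, bidding 28 is strictly better here, so truthful bidding is not dominant.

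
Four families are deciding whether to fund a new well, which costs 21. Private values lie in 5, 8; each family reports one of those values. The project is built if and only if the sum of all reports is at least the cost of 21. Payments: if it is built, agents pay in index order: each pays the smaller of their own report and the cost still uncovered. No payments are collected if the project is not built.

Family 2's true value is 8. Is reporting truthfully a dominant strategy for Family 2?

Consider the case where Family 1 reports 5, Family 3 reports 5 and Family 4 reports 8.
Truthful report 8: project built, pays 8, utility 8 - 8 = 0.
Report 5 instead: project built, pays 5, utility 8 - 5 = 3.
Since 3 > 0, reporting 5 is strictly better here, so truthful reporting is not dominant.

No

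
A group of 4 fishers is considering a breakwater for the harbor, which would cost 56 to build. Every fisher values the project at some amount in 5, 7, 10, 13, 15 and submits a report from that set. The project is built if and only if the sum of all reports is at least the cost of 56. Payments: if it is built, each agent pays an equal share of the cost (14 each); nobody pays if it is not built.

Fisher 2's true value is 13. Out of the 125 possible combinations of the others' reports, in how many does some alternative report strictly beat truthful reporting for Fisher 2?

4

Others report (13, 15, 15): truth gives -1; report 5 gives 0 > -1. Violating.
Others report (15, 13, 15): truth gives -1; report 5 gives 0 > -1. Violating.
Others report (15, 15, 13): truth gives -1; report 5 gives 0 > -1. Violating.
Others report (15, 15, 15): truth gives -1; report 5 gives 0 > -1. Violating.
Others report (5, 5, 5): truth gives 0; no alternative beats it.
Others report (5, 5, 7): truth gives 0; no alternative beats it.
(Checking all 125 profiles: 4 have a profitable deviation, 121 do not.)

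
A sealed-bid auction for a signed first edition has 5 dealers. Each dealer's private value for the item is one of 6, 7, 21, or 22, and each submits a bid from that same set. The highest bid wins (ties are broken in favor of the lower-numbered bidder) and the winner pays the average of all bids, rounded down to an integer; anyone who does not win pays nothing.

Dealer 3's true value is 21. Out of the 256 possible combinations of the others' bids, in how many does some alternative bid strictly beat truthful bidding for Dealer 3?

Others bid (6, 6, 6, 6): truth gives 12; bid 7 gives 15 > 12. Violating.
Others bid (6, 6, 6, 7): truth gives 12; bid 7 gives 15 > 12. Violating.
Others bid (6, 6, 6, 22): truth gives 0; bid 22 gives 9 > 0. Violating.
Others bid (6, 6, 7, 6): truth gives 12; bid 7 gives 15 > 12. Violating.
Others bid (6, 6, 6, 21): truth gives 9; no alternative beats it.
Others bid (6, 6, 7, 21): truth gives 9; no alternative beats it.
(Checking all 256 profiles: 108 have a profitable deviation, 148 do not.)

108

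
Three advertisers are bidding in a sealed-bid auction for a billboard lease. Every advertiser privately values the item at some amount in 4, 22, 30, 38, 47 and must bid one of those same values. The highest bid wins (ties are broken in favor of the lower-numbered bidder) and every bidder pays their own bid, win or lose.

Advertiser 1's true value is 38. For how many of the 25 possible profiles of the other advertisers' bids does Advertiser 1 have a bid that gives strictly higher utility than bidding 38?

18

Others bid (4, 4): truth gives 0; bid 4 gives 34 > 0. Violating.
Others bid (4, 22): truth gives 0; bid 22 gives 16 > 0. Violating.
Others bid (4, 30): truth gives 0; bid 30 gives 8 > 0. Violating.
Others bid (4, 47): truth gives -38; bid 4 gives -4 > -38. Violating.
Others bid (4, 38): truth gives 0; no alternative beats it.
Others bid (22, 38): truth gives 0; no alternative beats it.
(Checking all 25 profiles: 18 have a profitable deviation, 7 do not.)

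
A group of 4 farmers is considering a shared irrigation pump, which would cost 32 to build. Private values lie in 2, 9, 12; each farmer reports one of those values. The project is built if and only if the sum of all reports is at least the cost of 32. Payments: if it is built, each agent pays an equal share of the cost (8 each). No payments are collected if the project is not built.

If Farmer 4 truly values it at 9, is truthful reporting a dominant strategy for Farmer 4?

No

Consider the case where Farmer 1 reports 2, Farmer 2 reports 9 and Farmer 3 reports 9.
Truthful report 9: project not built, utility 0.
Report 12 instead: project built, pays 8, utility 9 - 8 = 1.
Since 1 > 0, reporting 12 is strictly better here, so truthful reporting is not dominant.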